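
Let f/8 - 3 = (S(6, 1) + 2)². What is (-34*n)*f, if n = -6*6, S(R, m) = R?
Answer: 656064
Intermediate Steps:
n = -36
f = 536 (f = 24 + 8*(6 + 2)² = 24 + 8*8² = 24 + 8*64 = 24 + 512 = 536)
(-34*n)*f = -34*(-36)*536 = 1224*536 = 656064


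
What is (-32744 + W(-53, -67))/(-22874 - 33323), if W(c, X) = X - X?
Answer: 32744/56197 ≈ 0.58266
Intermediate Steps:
W(c, X) = 0
(-32744 + W(-53, -67))/(-22874 - 33323) = (-32744 + 0)/(-22874 - 33323) = -32744/(-56197) = -32744*(-1/56197) = 32744/56197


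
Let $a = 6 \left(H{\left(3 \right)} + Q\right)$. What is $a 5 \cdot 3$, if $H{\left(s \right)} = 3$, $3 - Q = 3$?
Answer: $270$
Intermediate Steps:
$Q = 0$ ($Q = 3 - 3 = 0$)
$a = 18$ ($a = 6 \left(3 + 0\right) = 6 \cdot 3 = 18$)
$a 5 \cdot 3 = 18 \cdot 5 \cdot 3 = 90 \cdot 3 = 270$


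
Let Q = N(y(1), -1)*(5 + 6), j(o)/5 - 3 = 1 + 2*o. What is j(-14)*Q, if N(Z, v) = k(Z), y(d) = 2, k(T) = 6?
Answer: -7920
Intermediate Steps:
N(Z, v) = 6
j(o) = 20 + 10*o (j(o) = 15 + 5*(1 + 2*o) = 15 + (5 + 10*o) = 20 + 10*o)
Q = 66 (Q = 6*(5 + 6) = 6*11 = 66)
j(-14)*Q = (20 + 10*(-14))*66 = (20 - 140)*66 = -120*66 = -7920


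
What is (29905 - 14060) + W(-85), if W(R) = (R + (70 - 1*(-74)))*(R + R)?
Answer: 5815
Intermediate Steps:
W(R) = 2*R*(144 + R) (W(R) = (R + (70 + 74))*(2*R) = (R + 144)*(2*R) = (144 + R)*(2*R) = 2*R*(144 + R))
(29905 - 14060) + W(-85) = (29905 - 14060) + 2*(-85)*(144 - 85) = 15845 + 2*(-85)*59 = 15845 - 10030 = 5815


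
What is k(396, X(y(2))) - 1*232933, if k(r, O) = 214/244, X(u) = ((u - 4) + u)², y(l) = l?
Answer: -28417719/122 ≈ -2.3293e+5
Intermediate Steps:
X(u) = (-4 + 2*u)² (X(u) = ((-4 + u) + u)² = (-4 + 2*u)²)
k(r, O) = 107/122 (k(r, O) = 214*(1/244) = 107/122)
k(396, X(y(2))) - 1*232933 = 107/122 - 1*232933 = 107/122 - 232933 = -28417719/122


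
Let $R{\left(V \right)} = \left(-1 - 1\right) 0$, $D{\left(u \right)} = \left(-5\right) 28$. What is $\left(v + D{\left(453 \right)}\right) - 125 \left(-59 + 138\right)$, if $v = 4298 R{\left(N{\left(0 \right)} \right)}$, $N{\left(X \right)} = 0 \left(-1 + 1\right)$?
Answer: $-10015$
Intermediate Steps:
$N{\left(X \right)} = 0$ ($N{\left(X \right)} = 0 \cdot 0 = 0$)
$D{\left(u \right)} = -140$
$R{\left(V \right)} = 0$ ($R{\left(V \right)} = \left(-2\right) 0 = 0$)
$v = 0$ ($v = 4298 \cdot 0 = 0$)
$\left(v + D{\left(453 \right)}\right) - 125 \left(-59 + 138\right) = \left(0 - 140\right) - 125 \left(-59 + 138\right) = -140 - 9875 = -10015$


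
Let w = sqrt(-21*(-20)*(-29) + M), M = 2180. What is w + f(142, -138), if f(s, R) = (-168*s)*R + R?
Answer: 3291990 + 100*I ≈ 3.292e+6 + 100.0*I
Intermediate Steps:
f(s, R) = R - 168*R*s (f(s, R) = -168*R*s + R = R - 168*R*s)
w = 100*I (w = sqrt(-21*(-20)*(-29) + 2180) = sqrt(420*(-29) + 2180) = sqrt(-12180 + 2180) = sqrt(-10000) = 100*I ≈ 100.0*I)
w + f(142, -138) = 100*I - 138*(1 - 168*142) = 100*I - 138*(1 - 23856) = 100*I - 138*(-23855) = 100*I + 3291990 = 3291990 + 100*I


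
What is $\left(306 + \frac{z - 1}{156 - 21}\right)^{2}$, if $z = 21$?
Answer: $\frac{68326756}{729} \approx 93727.0$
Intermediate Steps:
$\left(306 + \frac{z - 1}{156 - 21}\right)^{2} = \left(306 + \frac{21 - 1}{156 - 21}\right)^{2} = \left(306 + \frac{20}{135}\right)^{2} = \left(306 + 20 \cdot \frac{1}{135}\right)^{2} = \left(306 + \frac{4}{27}\right)^{2} = \left(\frac{8266}{27}\right)^{2} = \frac{68326756}{729}$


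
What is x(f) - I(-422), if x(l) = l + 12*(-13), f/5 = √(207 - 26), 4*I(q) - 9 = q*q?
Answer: -178717/4 + 5*√181 ≈ -44612.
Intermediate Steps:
I(q) = 9/4 + q²/4 (I(q) = 9/4 + (q*q)/4 = 9/4 + q²/4)
f = 5*√181 (f = 5*√(207 - 26) = 5*√181 ≈ 67.268)
x(l) = -156 + l (x(l) = l - 156 = -156 + l)
x(f) - I(-422) = (-156 + 5*√181) - (9/4 + (¼)*(-422)²) = (-156 + 5*√181) - (9/4 + (¼)*178084) = (-156 + 5*√181) - (9/4 + 44521) = (-156 + 5*√181) - 1*178093/4 = (-156 + 5*√181) - 178093/4 = -178717/4 + 5*√181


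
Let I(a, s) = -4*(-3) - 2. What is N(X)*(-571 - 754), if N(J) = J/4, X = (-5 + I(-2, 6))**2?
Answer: -33125/4 ≈ -8281.3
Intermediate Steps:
I(a, s) = 10 (I(a, s) = 12 - 2 = 10)
X = 25 (X = (-5 + 10)**2 = 5**2 = 25)
N(J) = J/4 (N(J) = J*(1/4) = J/4)
N(X)*(-571 - 754) = ((1/4)*25)*(-571 - 754) = (25/4)*(-1325) = -33125/4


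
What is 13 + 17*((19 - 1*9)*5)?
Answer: 863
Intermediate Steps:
13 + 17*((19 - 1*9)*5) = 13 + 17*((19 - 9)*5) = 13 + 17*(10*5) = 13 + 17*50 = 13 + 850 = 863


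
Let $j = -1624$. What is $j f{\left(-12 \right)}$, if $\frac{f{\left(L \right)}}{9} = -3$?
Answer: $43848$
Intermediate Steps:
$f{\left(L \right)} = -27$ ($f{\left(L \right)} = 9 \left(-3\right) = -27$)
$j f{\left(-12 \right)} = \left(-1624\right) \left(-27\right) = 43848$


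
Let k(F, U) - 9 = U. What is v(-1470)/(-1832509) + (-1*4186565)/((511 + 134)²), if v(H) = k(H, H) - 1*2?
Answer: -219180268486/21781987335 ≈ -10.062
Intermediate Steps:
k(F, U) = 9 + U
v(H) = 7 + H (v(H) = (9 + H) - 1*2 = (9 + H) - 2 = 7 + H)
v(-1470)/(-1832509) + (-1*4186565)/((511 + 134)²) = (7 - 1470)/(-1832509) + (-1*4186565)/((511 + 134)²) = -1463*(-1/1832509) - 4186565/(645²) = 209/261787 - 4186565/416025 = 209/261787 - 4186565*1/416025 = 209/261787 - 837313/83205 = -219180268486/21781987335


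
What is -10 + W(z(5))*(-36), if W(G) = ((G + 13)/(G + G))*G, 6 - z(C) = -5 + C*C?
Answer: 8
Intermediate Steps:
z(C) = 11 - C² (z(C) = 6 - (-5 + C*C) = 6 - (-5 + C²) = 6 + (5 - C²) = 11 - C²)
W(G) = 13/2 + G/2 (W(G) = ((13 + G)/((2*G)))*G = ((13 + G)*(1/(2*G)))*G = ((13 + G)/(2*G))*G = 13/2 + G/2)
-10 + W(z(5))*(-36) = -10 + (13/2 + (11 - 1*5²)/2)*(-36) = -10 + (13/2 + (11 - 1*25)/2)*(-36) = -10 + (13/2 + (11 - 25)/2)*(-36) = -10 + (13/2 + (½)*(-14))*(-36) = -10 + (13/2 - 7)*(-36) = -10 - ½*(-36) = -10 + 18 = 8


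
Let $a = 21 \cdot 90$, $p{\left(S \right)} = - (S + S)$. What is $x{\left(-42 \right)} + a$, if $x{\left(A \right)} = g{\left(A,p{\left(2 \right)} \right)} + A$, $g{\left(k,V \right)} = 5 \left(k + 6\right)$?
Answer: $1668$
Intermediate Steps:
$p{\left(S \right)} = - 2 S$
$g{\left(k,V \right)} = 30 + 5 k$ ($g{\left(k,V \right)} = 5 \left(6 + k\right) = 30 + 5 k$)
$x{\left(A \right)} = 30 + 6 A$ ($x{\left(A \right)} = \left(30 + 5 A\right) + A = 30 + 6 A$)
$a = 1890$
$x{\left(-42 \right)} + a = \left(30 + 6 \left(-42\right)\right) + 1890 = \left(30 - 252\right) + 1890 = -222 + 1890 = 1668$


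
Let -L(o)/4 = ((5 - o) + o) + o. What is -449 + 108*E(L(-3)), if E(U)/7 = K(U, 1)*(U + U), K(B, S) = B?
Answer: 96319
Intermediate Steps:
L(o) = -20 - 4*o (L(o) = -4*(((5 - o) + o) + o) = -4*(5 + o) = -20 - 4*o)
E(U) = 14*U² (E(U) = 7*(U*(U + U)) = 7*(U*(2*U)) = 7*(2*U²) = 14*U²)
-449 + 108*E(L(-3)) = -449 + 108*(14*(-20 - 4*(-3))²) = -449 + 108*(14*(-20 + 12)²) = -449 + 108*(14*(-8)²) = -449 + 108*(14*64) = -449 + 108*896 = -449 + 96768 = 96319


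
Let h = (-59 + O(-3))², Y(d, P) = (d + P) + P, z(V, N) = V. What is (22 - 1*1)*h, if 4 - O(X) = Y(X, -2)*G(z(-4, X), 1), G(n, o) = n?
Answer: 144669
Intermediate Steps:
Y(d, P) = d + 2*P (Y(d, P) = (P + d) + P = d + 2*P)
O(X) = -12 + 4*X (O(X) = 4 - (X + 2*(-2))*(-4) = 4 - (X - 4)*(-4) = 4 - (-4 + X)*(-4) = 4 - (16 - 4*X) = 4 + (-16 + 4*X) = -12 + 4*X)
h = 6889 (h = (-59 + (-12 + 4*(-3)))² = (-59 + (-12 - 12))² = (-59 - 24)² = (-83)² = 6889)
(22 - 1*1)*h = (22 - 1*1)*6889 = (22 - 1)*6889 = 21*6889 = 144669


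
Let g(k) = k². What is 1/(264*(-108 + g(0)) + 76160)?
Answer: 1/47648 ≈ 2.0987e-5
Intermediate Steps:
1/(264*(-108 + g(0)) + 76160) = 1/(264*(-108 + 0²) + 76160) = 1/(264*(-108 + 0) + 76160) = 1/(264*(-108) + 76160) = 1/(-28512 + 76160) = 1/47648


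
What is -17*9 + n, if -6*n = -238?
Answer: -340/3 ≈ -113.33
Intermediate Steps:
n = 119/3 (n = -⅙*(-238) = 119/3 ≈ 39.667)
-17*9 + n = -17*9 + 119/3 = -153 + 119/3 = -340/3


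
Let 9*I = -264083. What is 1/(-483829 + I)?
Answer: -9/4618544 ≈ -1.9487e-6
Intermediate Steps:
I = -264083/9 (I = (1/9)*(-264083) = -264083/9 ≈ -29343.)
1/(-483829 + I) = 1/(-483829 - 264083/9) = 1/(-4618544/9) = -9/4618544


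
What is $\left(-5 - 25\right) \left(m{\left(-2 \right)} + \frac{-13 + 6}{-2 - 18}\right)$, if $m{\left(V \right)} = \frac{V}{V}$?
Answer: $- \frac{81}{2} \approx -40.5$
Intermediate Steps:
$m{\left(V \right)} = 1$
$\left(-5 - 25\right) \left(m{\left(-2 \right)} + \frac{-13 + 6}{-2 - 18}\right) = \left(-5 - 25\right) \left(1 + \frac{-13 + 6}{-2 - 18}\right) = \left(-5 - 25\right) \left(1 - \frac{7}{-20}\right) = - 30 \left(1 - - \frac{7}{20}\right) = - 30 \left(1 + \frac{7}{20}\right) = \left(-30\right) \frac{27}{20} = - \frac{81}{2}$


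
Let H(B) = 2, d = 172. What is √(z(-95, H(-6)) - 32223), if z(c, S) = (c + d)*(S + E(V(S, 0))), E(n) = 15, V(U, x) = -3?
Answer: I*√30914 ≈ 175.82*I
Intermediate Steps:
z(c, S) = (15 + S)*(172 + c) (z(c, S) = (c + 172)*(S + 15) = (172 + c)*(15 + S) = (15 + S)*(172 + c))
√(z(-95, H(-6)) - 32223) = √((2580 + 15*(-95) + 172*2 + 2*(-95)) - 32223) = √((2580 - 1425 + 344 - 190) - 32223) = √(1309 - 32223) = √(-30914) = I*√30914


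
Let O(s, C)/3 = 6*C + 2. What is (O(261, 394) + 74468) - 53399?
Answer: 28167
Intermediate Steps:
O(s, C) = 6 + 18*C (O(s, C) = 3*(6*C + 2) = 3*(2 + 6*C) = 6 + 18*C)
(O(261, 394) + 74468) - 53399 = ((6 + 18*394) + 74468) - 53399 = ((6 + 7092) + 74468) - 53399 = (7098 + 74468) - 53399 = 81566 - 53399 = 28167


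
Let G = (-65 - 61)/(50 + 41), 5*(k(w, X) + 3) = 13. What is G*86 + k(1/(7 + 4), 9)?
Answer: -7766/65 ≈ -119.48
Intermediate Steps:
k(w, X) = -⅖ (k(w, X) = -3 + (⅕)*13 = -3 + 13/5 = -⅖)
G = -18/13 (G = -126/91 = -126*1/91 = -18/13 ≈ -1.3846)
G*86 + k(1/(7 + 4), 9) = -18/13*86 - ⅖ = -1548/13 - ⅖ = -7766/65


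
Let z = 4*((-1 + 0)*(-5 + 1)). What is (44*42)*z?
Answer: 29568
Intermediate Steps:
z = 16 (z = 4*(-1*(-4)) = 4*4 = 16)
(44*42)*z = (44*42)*16 = 1848*16 = 29568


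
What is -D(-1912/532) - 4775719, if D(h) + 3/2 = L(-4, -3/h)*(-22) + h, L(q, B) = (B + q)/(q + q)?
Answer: -1214442729925/254296 ≈ -4.7757e+6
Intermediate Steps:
L(q, B) = (B + q)/(2*q) (L(q, B) = (B + q)/((2*q)) = (B + q)*(1/(2*q)) = (B + q)/(2*q))
D(h) = -25/2 + h - 33/(4*h) (D(h) = -3/2 + (((1/2)*(-3/h - 4)/(-4))*(-22) + h) = -3/2 + (((1/2)*(-1/4)*(-4 - 3/h))*(-22) + h) = -3/2 + ((1/2 + 3/(8*h))*(-22) + h) = -3/2 + ((-11 - 33/(4*h)) + h) = -3/2 + (-11 + h - 33/(4*h)) = -25/2 + h - 33/(4*h))
-D(-1912/532) - 4775719 = -(-25/2 - 1912/532 - 33/(4*((-1912/532)))) - 4775719 = -(-25/2 - 1912*1/532 - 33/(4*((-1912*1/532)))) - 4775719 = -(-25/2 - 478/133 - 33/(4*(-478/133))) - 4775719 = -(-25/2 - 478/133 - 33/4*(-133/478)) - 4775719 = -(-25/2 - 478/133 + 4389/1912) - 4775719 = -1*(-3508899/254296) - 4775719 = 3508899/254296 - 4775719 = -1214442729925/254296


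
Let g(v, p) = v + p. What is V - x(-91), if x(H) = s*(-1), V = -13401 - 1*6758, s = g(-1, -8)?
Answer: -20168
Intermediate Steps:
g(v, p) = p + v
s = -9 (s = -8 - 1 = -9)
V = -20159 (V = -13401 - 6758 = -20159)
x(H) = 9 (x(H) = -9*(-1) = 9)
V - x(-91) = -20159 - 1*9 = -20159 - 9 = -20168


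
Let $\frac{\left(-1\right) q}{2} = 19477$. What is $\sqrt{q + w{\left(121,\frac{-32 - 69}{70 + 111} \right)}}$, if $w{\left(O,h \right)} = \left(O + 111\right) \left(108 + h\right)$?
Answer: $\frac{i \sqrt{459553570}}{181} \approx 118.44 i$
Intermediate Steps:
$w{\left(O,h \right)} = \left(108 + h\right) \left(111 + O\right)$ ($w{\left(O,h \right)} = \left(111 + O\right) \left(108 + h\right) = \left(108 + h\right) \left(111 + O\right)$)
$q = -38954$ ($q = \left(-2\right) 19477 = -38954$)
$\sqrt{q + w{\left(121,\frac{-32 - 69}{70 + 111} \right)}} = \sqrt{-38954 + \left(11988 + 108 \cdot 121 + 111 \frac{-32 - 69}{70 + 111} + 121 \frac{-32 - 69}{70 + 111}\right)} = \sqrt{-38954 + \left(11988 + 13068 + 111 \left(- \frac{101}{181}\right) + 121 \left(- \frac{101}{181}\right)\right)} = \sqrt{-38954 + \left(11988 + 13068 - \frac{11211}{181} - \frac{12221}{181}\right)} = \sqrt{-38954 + \frac{4511704}{181}} = \sqrt{- \frac{2538970}{181}} = \frac{i \sqrt{459553570}}{181}$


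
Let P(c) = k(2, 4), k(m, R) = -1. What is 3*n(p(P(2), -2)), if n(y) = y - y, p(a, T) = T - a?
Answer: 0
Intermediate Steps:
P(c) = -1
n(y) = 0
3*n(p(P(2), -2)) = 3*0 = 0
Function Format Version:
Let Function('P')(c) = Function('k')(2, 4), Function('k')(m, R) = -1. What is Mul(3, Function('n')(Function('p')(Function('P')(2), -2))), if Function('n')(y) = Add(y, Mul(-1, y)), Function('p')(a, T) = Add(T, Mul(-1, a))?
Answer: 0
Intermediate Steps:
Function('P')(c) = -1
Function('n')(y) = 0
Mul(3, Function('n')(Function('p')(Function('P')(2), -2))) = Mul(3, 0) = 0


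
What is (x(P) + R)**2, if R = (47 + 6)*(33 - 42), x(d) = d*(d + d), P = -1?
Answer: 225625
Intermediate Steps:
x(d) = 2*d**2 (x(d) = d*(2*d) = 2*d**2)
R = -477 (R = 53*(-9) = -477)
(x(P) + R)**2 = (2*(-1)**2 - 477)**2 = (2*1 - 477)**2 = (2 - 477)**2 = (-475)**2 = 225625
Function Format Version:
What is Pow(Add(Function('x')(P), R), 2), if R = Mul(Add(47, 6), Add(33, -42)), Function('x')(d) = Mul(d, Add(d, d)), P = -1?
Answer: 225625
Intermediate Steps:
Function('x')(d) = Mul(2, Pow(d, 2)) (Function('x')(d) = Mul(d, Mul(2, d)) = Mul(2, Pow(d, 2)))
R = -477 (R = Mul(53, -9) = -477)
Pow(Add(Function('x')(P), R), 2) = Pow(Add(Mul(2, Pow(-1, 2)), -477), 2) = Pow(Add(Mul(2, 1), -477), 2) = Pow(Add(2, -477), 2) = Pow(-475, 2) = 225625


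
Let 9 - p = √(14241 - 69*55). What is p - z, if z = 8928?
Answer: -8919 - √10446 ≈ -9021.2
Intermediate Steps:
p = 9 - √10446 (p = 9 - √(14241 - 69*55) = 9 - √(14241 - 3795) = 9 - √10446 ≈ -93.206)
p - z = (9 - √10446) - 1*8928 = (9 - √10446) - 8928 = -8919 - √10446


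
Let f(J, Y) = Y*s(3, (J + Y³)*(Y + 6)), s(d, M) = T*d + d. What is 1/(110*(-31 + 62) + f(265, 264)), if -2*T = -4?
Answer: 1/5786 ≈ 0.00017283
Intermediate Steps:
T = 2 (T = -½*(-4) = 2)
s(d, M) = 3*d (s(d, M) = 2*d + d = 3*d)
f(J, Y) = 9*Y (f(J, Y) = Y*(3*3) = Y*9 = 9*Y)
1/(110*(-31 + 62) + f(265, 264)) = 1/(110*(-31 + 62) + 9*264) = 1/(110*31 + 2376) = 1/(3410 + 2376) = 1/5786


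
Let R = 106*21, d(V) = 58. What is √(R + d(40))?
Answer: 2*√571 ≈ 47.791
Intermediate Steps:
R = 2226
√(R + d(40)) = √(2226 + 58) = √2284 = 2*√571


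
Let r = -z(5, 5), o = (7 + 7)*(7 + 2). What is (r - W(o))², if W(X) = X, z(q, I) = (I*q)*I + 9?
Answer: 67600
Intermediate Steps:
o = 126 (o = 14*9 = 126)
z(q, I) = 9 + q*I² (z(q, I) = q*I² + 9 = 9 + q*I²)
r = -134 (r = -(9 + 5*5²) = -(9 + 5*25) = -(9 + 125) = -1*134 = -134)
(r - W(o))² = (-134 - 1*126)² = (-134 - 126)² = (-260)² = 67600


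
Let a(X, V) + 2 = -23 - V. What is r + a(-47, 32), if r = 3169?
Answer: 3112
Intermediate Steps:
a(X, V) = -25 - V (a(X, V) = -2 + (-23 - V) = -25 - V)
r + a(-47, 32) = 3169 + (-25 - 1*32) = 3169 + (-25 - 32) = 3169 - 57 = 3112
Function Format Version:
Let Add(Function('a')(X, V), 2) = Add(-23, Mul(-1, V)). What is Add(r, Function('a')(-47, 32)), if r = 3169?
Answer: 3112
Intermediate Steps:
Function('a')(X, V) = Add(-25, Mul(-1, V)) (Function('a')(X, V) = Add(-2, Add(-23, Mul(-1, V))) = Add(-25, Mul(-1, V)))
Add(r, Function('a')(-47, 32)) = Add(3169, Add(-25, Mul(-1, 32))) = Add(3169, Add(-25, -32)) = Add(3169, -57) = 3112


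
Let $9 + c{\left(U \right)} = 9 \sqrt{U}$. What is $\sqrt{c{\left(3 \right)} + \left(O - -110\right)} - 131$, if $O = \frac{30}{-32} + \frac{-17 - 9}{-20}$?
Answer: $-131 + \frac{3 \sqrt{4505 + 400 \sqrt{3}}}{20} \approx -120.19$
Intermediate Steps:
$c{\left(U \right)} = -9 + 9 \sqrt{U}$
$O = \frac{29}{80}$ ($O = 30 \left(- \frac{1}{32}\right) + \left(-17 - 9\right) \left(- \frac{1}{20}\right) = - \frac{15}{16} - - \frac{13}{10} = - \frac{15}{16} + \frac{13}{10} = \frac{29}{80} \approx 0.3625$)
$\sqrt{c{\left(3 \right)} + \left(O - -110\right)} - 131 = \sqrt{\left(-9 + 9 \sqrt{3}\right) + \left(\frac{29}{80} - -110\right)} - 131 = \sqrt{\left(-9 + 9 \sqrt{3}\right) + \left(\frac{29}{80} + 110\right)} - 131 = \sqrt{\left(-9 + 9 \sqrt{3}\right) + \frac{8829}{80}} - 131 = \sqrt{\frac{8109}{80} + 9 \sqrt{3}} - 131 = -131 + \sqrt{\frac{8109}{80} + 9 \sqrt{3}}$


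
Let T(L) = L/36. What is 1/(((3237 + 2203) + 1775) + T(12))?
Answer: 3/21646 ≈ 0.00013859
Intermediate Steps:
T(L) = L/36 (T(L) = L*(1/36) = L/36)
1/(((3237 + 2203) + 1775) + T(12)) = 1/(((3237 + 2203) + 1775) + (1/36)*12) = 1/((5440 + 1775) + ⅓) = 1/(7215 + ⅓) = 1/(21646/3) = 3/21646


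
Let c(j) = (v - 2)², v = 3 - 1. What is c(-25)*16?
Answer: 0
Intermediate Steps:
v = 2
c(j) = 0 (c(j) = (2 - 2)² = 0² = 0)
c(-25)*16 = 0*16 = 0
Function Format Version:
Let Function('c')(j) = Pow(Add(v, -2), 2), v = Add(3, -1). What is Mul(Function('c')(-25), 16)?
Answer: 0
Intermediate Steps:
v = 2
Function('c')(j) = 0 (Function('c')(j) = Pow(Add(2, -2), 2) = Pow(0, 2) = 0)
Mul(Function('c')(-25), 16) = Mul(0, 16) = 0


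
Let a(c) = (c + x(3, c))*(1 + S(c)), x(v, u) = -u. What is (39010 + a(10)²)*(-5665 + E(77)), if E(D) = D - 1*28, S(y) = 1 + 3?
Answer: -219080160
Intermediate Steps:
S(y) = 4
a(c) = 0 (a(c) = (c - c)*(1 + 4) = 0*5 = 0)
E(D) = -28 + D (E(D) = D - 28 = -28 + D)
(39010 + a(10)²)*(-5665 + E(77)) = (39010 + 0²)*(-5665 + (-28 + 77)) = (39010 + 0)*(-5665 + 49) = 39010*(-5616) = -219080160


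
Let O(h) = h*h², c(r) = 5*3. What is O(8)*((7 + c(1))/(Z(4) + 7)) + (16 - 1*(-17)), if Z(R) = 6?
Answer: 11693/13 ≈ 899.46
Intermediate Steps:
c(r) = 15
O(h) = h³
O(8)*((7 + c(1))/(Z(4) + 7)) + (16 - 1*(-17)) = 8³*((7 + 15)/(6 + 7)) + (16 - 1*(-17)) = 512*(22/13) + (16 + 17) = 512*(22*(1/13)) + 33 = 512*(22/13) + 33 = 11264/13 + 33 = 11693/13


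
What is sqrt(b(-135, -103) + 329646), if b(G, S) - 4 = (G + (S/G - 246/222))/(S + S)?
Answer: sqrt(38780808776647170)/342990 ≈ 574.15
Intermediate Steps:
b(G, S) = 4 + (-41/37 + G + S/G)/(2*S) (b(G, S) = 4 + (G + (S/G - 246/222))/(S + S) = 4 + (G + (S/G - 246*1/222))/((2*S)) = 4 + (G + (S/G - 41/37))*(1/(2*S)) = 4 + (G + (-41/37 + S/G))*(1/(2*S)) = 4 + (-41/37 + G + S/G)*(1/(2*S)) = 4 + (-41/37 + G + S/G)/(2*S))
sqrt(b(-135, -103) + 329646) = sqrt((4 + (1/2)/(-135) - 41/74/(-103) + (1/2)*(-135)/(-103)) + 329646) = sqrt((4 + (1/2)*(-1/135) - 41/74*(-1/103) + (1/2)*(-135)*(-1/103)) + 329646) = sqrt((4 - 1/270 + 41/7622 + 135/206) + 329646) = sqrt(4791929/1028970 + 329646) = sqrt(339200636549/1028970) = sqrt(38780808776647170)/342990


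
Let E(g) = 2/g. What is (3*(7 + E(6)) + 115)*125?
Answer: 17125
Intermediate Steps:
(3*(7 + E(6)) + 115)*125 = (3*(7 + 2/6) + 115)*125 = (3*(7 + 2*(⅙)) + 115)*125 = (3*(7 + ⅓) + 115)*125 = (3*(22/3) + 115)*125 = (22 + 115)*125 = 137*125 = 17125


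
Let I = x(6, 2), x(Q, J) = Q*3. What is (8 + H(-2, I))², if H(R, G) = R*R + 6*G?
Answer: 14400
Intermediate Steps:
x(Q, J) = 3*Q
I = 18 (I = 3*6 = 18)
H(R, G) = R² + 6*G
(8 + H(-2, I))² = (8 + ((-2)² + 6*18))² = (8 + (4 + 108))² = (8 + 112)² = 120² = 14400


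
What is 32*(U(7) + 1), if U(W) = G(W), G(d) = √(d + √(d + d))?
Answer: 32 + 32*√(7 + √14) ≈ 136.88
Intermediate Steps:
G(d) = √(d + √2*√d) (G(d) = √(d + √(2*d)) = √(d + √2*√d))
U(W) = √(W + √2*√W)
32*(U(7) + 1) = 32*(√(7 + √2*√7) + 1) = 32*(√(7 + √14) + 1) = 32*(1 + √(7 + √14)) = 32 + 32*√(7 + √14)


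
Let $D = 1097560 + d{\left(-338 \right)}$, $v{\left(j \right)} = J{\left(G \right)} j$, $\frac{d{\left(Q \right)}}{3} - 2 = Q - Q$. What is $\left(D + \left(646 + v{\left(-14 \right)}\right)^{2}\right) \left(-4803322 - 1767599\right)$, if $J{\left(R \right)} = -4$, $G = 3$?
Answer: $-10450195630770$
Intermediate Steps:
$d{\left(Q \right)} = 6$ ($d{\left(Q \right)} = 6 + 3 \left(Q - Q\right) = 6 + 3 \cdot 0 = 6 + 0 = 6$)
$v{\left(j \right)} = - 4 j$
$D = 1097566$ ($D = 1097560 + 6 = 1097566$)
$\left(D + \left(646 + v{\left(-14 \right)}\right)^{2}\right) \left(-4803322 - 1767599\right) = \left(1097566 + \left(646 - -56\right)^{2}\right) \left(-4803322 - 1767599\right) = \left(1097566 + \left(646 + 56\right)^{2}\right) \left(-6570921\right) = \left(1097566 + 702^{2}\right) \left(-6570921\right) = \left(1097566 + 492804\right) \left(-6570921\right) = 1590370 \left(-6570921\right) = -10450195630770$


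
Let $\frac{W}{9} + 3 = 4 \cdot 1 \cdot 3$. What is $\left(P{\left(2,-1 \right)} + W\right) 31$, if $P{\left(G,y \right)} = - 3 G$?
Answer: $2325$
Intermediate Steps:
$W = 81$ ($W = -27 + 9 \cdot 4 \cdot 1 \cdot 3 = -27 + 9 \cdot 4 \cdot 3 = -27 + 9 \cdot 12 = -27 + 108 = 81$)
$\left(P{\left(2,-1 \right)} + W\right) 31 = \left(\left(-3\right) 2 + 81\right) 31 = \left(-6 + 81\right) 31 = 75 \cdot 31 = 2325$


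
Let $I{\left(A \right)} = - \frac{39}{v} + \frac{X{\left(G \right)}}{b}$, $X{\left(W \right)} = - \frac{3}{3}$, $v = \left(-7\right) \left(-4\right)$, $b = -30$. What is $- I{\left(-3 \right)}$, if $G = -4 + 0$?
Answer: $\frac{571}{420} \approx 1.3595$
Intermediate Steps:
$v = 28$
$G = -4$
$X{\left(W \right)} = -1$ ($X{\left(W \right)} = \left(-3\right) \frac{1}{3} = -1$)
$I{\left(A \right)} = - \frac{571}{420}$ ($I{\left(A \right)} = - \frac{39}{28} - \frac{1}{-30} = \left(-39\right) \frac{1}{28} - - \frac{1}{30} = - \frac{39}{28} + \frac{1}{30} = - \frac{571}{420}$)
$- I{\left(-3 \right)} = \left(-1\right) \left(- \frac{571}{420}\right) = \frac{571}{420}$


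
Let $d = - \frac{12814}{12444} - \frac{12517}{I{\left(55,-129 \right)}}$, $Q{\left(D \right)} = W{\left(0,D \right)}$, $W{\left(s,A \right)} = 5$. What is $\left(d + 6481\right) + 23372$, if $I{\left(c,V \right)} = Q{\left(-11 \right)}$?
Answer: $\frac{850814021}{31110} \approx 27349.0$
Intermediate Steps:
$Q{\left(D \right)} = 5$
$I{\left(c,V \right)} = 5$
$d = - \frac{77912809}{31110}$ ($d = - \frac{12814}{12444} - \frac{12517}{5} = \left(-12814\right) \frac{1}{12444} - \frac{12517}{5} = - \frac{6407}{6222} - \frac{12517}{5} = - \frac{77912809}{31110} \approx -2504.4$)
$\left(d + 6481\right) + 23372 = \left(- \frac{77912809}{31110} + 6481\right) + 23372 = \frac{123711101}{31110} + 23372 = \frac{850814021}{31110}$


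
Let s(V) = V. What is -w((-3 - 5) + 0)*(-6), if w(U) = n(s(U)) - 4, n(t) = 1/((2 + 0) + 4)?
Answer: -23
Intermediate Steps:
n(t) = 1/6 (n(t) = 1/(2 + 4) = 1/6)
w(U) = -23/6 (w(U) = 1/6 - 4 = -23/6)
-w((-3 - 5) + 0)*(-6) = -1*(-23/6)*(-6) = (23/6)*(-6) = -23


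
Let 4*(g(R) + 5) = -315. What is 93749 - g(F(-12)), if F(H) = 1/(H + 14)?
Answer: 375331/4 ≈ 93833.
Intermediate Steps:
F(H) = 1/(14 + H)
g(R) = -335/4 (g(R) = -5 + (¼)*(-315) = -5 - 315/4 = -335/4)
93749 - g(F(-12)) = 93749 - 1*(-335/4) = 93749 + 335/4 = 375331/4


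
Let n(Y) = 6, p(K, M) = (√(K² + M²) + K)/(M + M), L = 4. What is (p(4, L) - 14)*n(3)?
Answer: -81 + 3*√2 ≈ -76.757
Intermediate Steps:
p(K, M) = (K + √(K² + M²))/(2*M) (p(K, M) = (K + √(K² + M²))/((2*M)) = (K + √(K² + M²))*(1/(2*M)) = (K + √(K² + M²))/(2*M))
(p(4, L) - 14)*n(3) = ((½)*(4 + √(4² + 4²))/4 - 14)*6 = ((½)*(¼)*(4 + √(16 + 16)) - 14)*6 = ((½)*(¼)*(4 + √32) - 14)*6 = ((½)*(¼)*(4 + 4*√2) - 14)*6 = ((½ + √2/2) - 14)*6 = (-27/2 + √2/2)*6 = -81 + 3*√2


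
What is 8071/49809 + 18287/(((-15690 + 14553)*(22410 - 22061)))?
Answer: 763940180/6588286239 ≈ 0.11595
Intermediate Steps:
8071/49809 + 18287/(((-15690 + 14553)*(22410 - 22061))) = 8071*(1/49809) + 18287/((-1137*349)) = 8071/49809 + 18287/(-396813) = 8071/49809 + 18287*(-1/396813) = 8071/49809 - 18287/396813 = 763940180/6588286239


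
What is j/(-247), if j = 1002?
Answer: -1002/247 ≈ -4.0567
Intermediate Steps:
j/(-247) = 1002/(-247) = -1/247*1002 = -1002/247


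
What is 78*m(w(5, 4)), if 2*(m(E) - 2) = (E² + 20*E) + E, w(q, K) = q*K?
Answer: 32136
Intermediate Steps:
w(q, K) = K*q
m(E) = 2 + E²/2 + 21*E/2 (m(E) = 2 + ((E² + 20*E) + E)/2 = 2 + (E² + 21*E)/2 = 2 + (E²/2 + 21*E/2) = 2 + E²/2 + 21*E/2)
78*m(w(5, 4)) = 78*(2 + (4*5)²/2 + 21*(4*5)/2) = 78*(2 + (½)*20² + (21/2)*20) = 78*(2 + (½)*400 + 210) = 78*(2 + 200 + 210) = 78*412 = 32136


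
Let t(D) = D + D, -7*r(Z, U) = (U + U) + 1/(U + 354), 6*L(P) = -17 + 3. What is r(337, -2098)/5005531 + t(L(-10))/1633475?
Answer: 35004947261353/299452830692240400 ≈ 0.00011690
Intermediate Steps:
L(P) = -7/3 (L(P) = (-17 + 3)/6 = (1/6)*(-14) = -7/3)
r(Z, U) = -2*U/7 - 1/(7*(354 + U)) (r(Z, U) = -((U + U) + 1/(U + 354))/7 = -(2*U + 1/(354 + U))/7 = -(1/(354 + U) + 2*U)/7 = -2*U/7 - 1/(7*(354 + U)))
t(D) = 2*D
r(337, -2098)/5005531 + t(L(-10))/1633475 = ((-1 - 708*(-2098) - 2*(-2098)**2)/(7*(354 - 2098)))/5005531 + (2*(-7/3))/1633475 = ((1/7)*(-1 + 1485384 - 2*4401604)/(-1744))*(1/5005531) - 14/3*1/1633475 = ((1/7)*(-1/1744)*(-1 + 1485384 - 8803208))*(1/5005531) - 14/4900425 = ((1/7)*(-1/1744)*(-7317825))*(1/5005531) - 14/4900425 = (7317825/12208)*(1/5005531) - 14/4900425 = 7317825/61107522448 - 14/4900425 = 35004947261353/299452830692240400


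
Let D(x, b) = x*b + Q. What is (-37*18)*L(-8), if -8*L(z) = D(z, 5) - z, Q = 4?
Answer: -2331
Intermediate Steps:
D(x, b) = 4 + b*x (D(x, b) = x*b + 4 = b*x + 4 = 4 + b*x)
L(z) = -½ - z/2 (L(z) = -((4 + 5*z) - z)/8 = -(4 + 4*z)/8 = -½ - z/2)
(-37*18)*L(-8) = (-37*18)*(-½ - ½*(-8)) = -666*(-½ + 4) = -666*7/2 = -2331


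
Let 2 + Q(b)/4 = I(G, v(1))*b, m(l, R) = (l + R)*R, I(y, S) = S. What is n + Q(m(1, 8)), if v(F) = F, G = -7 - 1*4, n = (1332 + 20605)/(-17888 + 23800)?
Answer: 1677297/5912 ≈ 283.71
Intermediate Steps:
n = 21937/5912 ≈ 3.7106
G = -11 (G = -7 - 4 = -11)
m(l, R) = R*(R + l) (m(l, R) = (R + l)*R = R*(R + l))
Q(b) = -8 + 4*b (Q(b) = -8 + 4*(1*b) = -8 + 4*b)
n + Q(m(1, 8)) = 21937/5912 + (-8 + 4*(8*(8 + 1))) = 21937/5912 + (-8 + 4*(8*9)) = 21937/5912 + (-8 + 4*72) = 21937/5912 + (-8 + 288) = 21937/5912 + 280 = 1677297/5912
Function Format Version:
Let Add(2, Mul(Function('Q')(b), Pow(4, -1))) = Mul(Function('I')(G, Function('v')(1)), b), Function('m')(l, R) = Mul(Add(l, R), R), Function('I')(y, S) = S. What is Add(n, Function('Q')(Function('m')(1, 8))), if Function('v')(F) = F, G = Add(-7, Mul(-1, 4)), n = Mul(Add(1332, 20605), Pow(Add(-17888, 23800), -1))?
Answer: Rational(1677297, 5912) ≈ 283.71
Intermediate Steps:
n = Rational(21937, 5912) (n = Mul(21937, Pow(5912, -1)) = Mul(21937, Rational(1, 5912)) = Rational(21937, 5912) ≈ 3.7106)
G = -11 (G = Add(-7, -4) = -11)
Function('m')(l, R) = Mul(R, Add(R, l)) (Function('m')(l, R) = Mul(Add(R, l), R) = Mul(R, Add(R, l)))
Function('Q')(b) = Add(-8, Mul(4, b)) (Function('Q')(b) = Add(-8, Mul(4, Mul(1, b))) = Add(-8, Mul(4, b)))
Add(n, Function('Q')(Function('m')(1, 8))) = Add(Rational(21937, 5912), Add(-8, Mul(4, Mul(8, Add(8, 1))))) = Add(Rational(21937, 5912), Add(-8, Mul(4, Mul(8, 9)))) = Add(Rational(21937, 5912), Add(-8, Mul(4, 72))) = Add(Rational(21937, 5912), Add(-8, 288)) = Add(Rational(21937, 5912), 280) = Rational(1677297, 5912)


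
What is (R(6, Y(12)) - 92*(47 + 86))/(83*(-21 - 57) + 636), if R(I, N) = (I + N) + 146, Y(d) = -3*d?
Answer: 2020/973 ≈ 2.0761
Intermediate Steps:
R(I, N) = 146 + I + N
(R(6, Y(12)) - 92*(47 + 86))/(83*(-21 - 57) + 636) = ((146 + 6 - 3*12) - 92*(47 + 86))/(83*(-21 - 57) + 636) = ((146 + 6 - 36) - 92*133)/(83*(-78) + 636) = (116 - 12236)/(-6474 + 636) = -12120/(-5838) = -12120*(-1/5838) = 2020/973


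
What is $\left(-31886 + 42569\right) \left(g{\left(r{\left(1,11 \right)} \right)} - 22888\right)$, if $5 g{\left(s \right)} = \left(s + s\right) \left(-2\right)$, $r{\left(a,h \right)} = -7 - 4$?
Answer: $- \frac{1222092468}{5} \approx -2.4442 \cdot 10^{8}$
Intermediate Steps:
$r{\left(a,h \right)} = -11$ ($r{\left(a,h \right)} = -7 - 4 = -11$)
$g{\left(s \right)} = - \frac{4 s}{5}$ ($g{\left(s \right)} = \frac{\left(s + s\right) \left(-2\right)}{5} = \frac{2 s \left(-2\right)}{5} = \frac{\left(-4\right) s}{5} = - \frac{4 s}{5}$)
$\left(-31886 + 42569\right) \left(g{\left(r{\left(1,11 \right)} \right)} - 22888\right) = \left(-31886 + 42569\right) \left(\left(- \frac{4}{5}\right) \left(-11\right) - 22888\right) = 10683 \left(\frac{44}{5} - 22888\right) = 10683 \left(- \frac{114396}{5}\right) = - \frac{1222092468}{5}$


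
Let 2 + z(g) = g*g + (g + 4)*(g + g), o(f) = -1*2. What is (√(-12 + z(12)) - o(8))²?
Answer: (2 + √514)² ≈ 608.69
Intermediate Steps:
o(f) = -2
z(g) = -2 + g² + 2*g*(4 + g) (z(g) = -2 + (g*g + (g + 4)*(g + g)) = -2 + (g² + (4 + g)*(2*g)) = -2 + (g² + 2*g*(4 + g)) = -2 + g² + 2*g*(4 + g))
(√(-12 + z(12)) - o(8))² = (√(-12 + (-2 + 3*12² + 8*12)) - 1*(-2))² = (√(-12 + (-2 + 3*144 + 96)) + 2)² = (√(-12 + (-2 + 432 + 96)) + 2)² = (√(-12 + 526) + 2)² = (√514 + 2)² = (2 + √514)²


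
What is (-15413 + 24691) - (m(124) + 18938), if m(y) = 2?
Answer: -9662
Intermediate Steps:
(-15413 + 24691) - (m(124) + 18938) = (-15413 + 24691) - (2 + 18938) = 9278 - 1*18940 = 9278 - 18940 = -9662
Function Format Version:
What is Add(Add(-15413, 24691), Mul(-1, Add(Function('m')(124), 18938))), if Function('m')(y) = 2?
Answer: -9662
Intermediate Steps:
Add(Add(-15413, 24691), Mul(-1, Add(Function('m')(124), 18938))) = Add(Add(-15413, 24691), Mul(-1, Add(2, 18938))) = Add(9278, Mul(-1, 18940)) = Add(9278, -18940) = -9662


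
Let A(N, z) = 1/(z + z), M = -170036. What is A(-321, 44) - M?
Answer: 14963169/88 ≈ 1.7004e+5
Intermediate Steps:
A(N, z) = 1/(2*z)
A(-321, 44) - M = (1/2)/44 - 1*(-170036) = (1/2)*(1/44) + 170036 = 1/88 + 170036 = 14963169/88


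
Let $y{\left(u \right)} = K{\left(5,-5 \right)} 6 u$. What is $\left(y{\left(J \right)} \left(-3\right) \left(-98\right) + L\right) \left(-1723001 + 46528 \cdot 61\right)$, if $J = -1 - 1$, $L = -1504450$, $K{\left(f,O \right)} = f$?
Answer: $-1697445422630$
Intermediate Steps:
$J = -2$ ($J = -1 - 1 = -2$)
$y{\left(u \right)} = 30 u$ ($y{\left(u \right)} = 5 \cdot 6 u = 30 u$)
$\left(y{\left(J \right)} \left(-3\right) \left(-98\right) + L\right) \left(-1723001 + 46528 \cdot 61\right) = \left(30 \left(-2\right) \left(-3\right) \left(-98\right) - 1504450\right) \left(-1723001 + 46528 \cdot 61\right) = \left(\left(-60\right) \left(-3\right) \left(-98\right) - 1504450\right) \left(-1723001 + 2838208\right) = \left(180 \left(-98\right) - 1504450\right) 1115207 = \left(-17640 - 1504450\right) 1115207 = \left(-1522090\right) 1115207 = -1697445422630$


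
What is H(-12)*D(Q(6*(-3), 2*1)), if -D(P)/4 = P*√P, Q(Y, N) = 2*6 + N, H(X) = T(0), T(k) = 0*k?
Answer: 0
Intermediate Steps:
T(k) = 0
H(X) = 0
Q(Y, N) = 12 + N
D(P) = -4*P^(3/2) (D(P) = -4*P*√P = -4*P^(3/2))
H(-12)*D(Q(6*(-3), 2*1)) = 0*(-4*(12 + 2*1)^(3/2)) = 0*(-4*(12 + 2)^(3/2)) = 0*(-56*√14) = 0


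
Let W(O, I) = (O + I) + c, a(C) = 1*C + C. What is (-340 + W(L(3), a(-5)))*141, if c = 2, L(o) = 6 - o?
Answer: -48645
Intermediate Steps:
a(C) = 2*C (a(C) = C + C = 2*C)
W(O, I) = 2 + I + O (W(O, I) = (O + I) + 2 = (I + O) + 2 = 2 + I + O)
(-340 + W(L(3), a(-5)))*141 = (-340 + (2 + 2*(-5) + (6 - 1*3)))*141 = (-340 + (2 - 10 + (6 - 3)))*141 = (-340 + (2 - 10 + 3))*141 = (-340 - 5)*141 = -345*141 = -48645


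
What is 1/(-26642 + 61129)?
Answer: 1/34487 ≈ 2.8996e-5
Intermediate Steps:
1/(-26642 + 61129) = 1/34487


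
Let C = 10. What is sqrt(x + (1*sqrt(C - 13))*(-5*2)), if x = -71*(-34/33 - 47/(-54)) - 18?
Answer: sqrt(-260502 - 392040*I*sqrt(3))/198 ≈ 2.4399 - 3.5494*I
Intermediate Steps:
x = -3947/594 (x = -71*(-34*1/33 - 47*(-1/54)) - 18 = -71*(-34/33 + 47/54) - 18 = -71*(-95/594) - 18 = 6745/594 - 18 = -3947/594 ≈ -6.6448)
sqrt(x + (1*sqrt(C - 13))*(-5*2)) = sqrt(-3947/594 + (1*sqrt(10 - 13))*(-5*2)) = sqrt(-3947/594 + (1*sqrt(-3))*(-10)) = sqrt(-3947/594 + (1*(I*sqrt(3)))*(-10)) = sqrt(-3947/594 + (I*sqrt(3))*(-10)) = sqrt(-3947/594 - 10*I*sqrt(3))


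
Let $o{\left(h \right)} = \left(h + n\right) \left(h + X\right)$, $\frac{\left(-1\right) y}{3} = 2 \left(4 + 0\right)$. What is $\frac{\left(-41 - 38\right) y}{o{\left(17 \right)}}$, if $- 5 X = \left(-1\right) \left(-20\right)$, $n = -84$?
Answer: $- \frac{1896}{871} \approx -2.1768$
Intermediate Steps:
$X = -4$ ($X = - \frac{\left(-1\right) \left(-20\right)}{5} = \left(- \frac{1}{5}\right) 20 = -4$)
$y = -24$ ($y = - 3 \cdot 2 \left(4 + 0\right) = - 3 \cdot 2 \cdot 4 = \left(-3\right) 8 = -24$)
$o{\left(h \right)} = \left(-84 + h\right) \left(-4 + h\right)$ ($o{\left(h \right)} = \left(h - 84\right) \left(h - 4\right) = \left(-84 + h\right) \left(-4 + h\right)$)
$\frac{\left(-41 - 38\right) y}{o{\left(17 \right)}} = \frac{\left(-41 - 38\right) \left(-24\right)}{336 + 17^{2} - 1496} = \frac{\left(-79\right) \left(-24\right)}{336 + 289 - 1496} = \frac{1896}{-871} = 1896 \left(- \frac{1}{871}\right) = - \frac{1896}{871}$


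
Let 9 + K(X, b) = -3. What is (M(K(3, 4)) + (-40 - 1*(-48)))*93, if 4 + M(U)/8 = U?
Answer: -11160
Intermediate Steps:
K(X, b) = -12 (K(X, b) = -9 - 3 = -12)
M(U) = -32 + 8*U
(M(K(3, 4)) + (-40 - 1*(-48)))*93 = ((-32 + 8*(-12)) + (-40 - 1*(-48)))*93 = ((-32 - 96) + (-40 + 48))*93 = (-128 + 8)*93 = -120*93 = -11160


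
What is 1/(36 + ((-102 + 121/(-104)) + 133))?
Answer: 104/6847 ≈ 0.015189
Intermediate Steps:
1/(36 + ((-102 + 121/(-104)) + 133)) = 1/(36 + ((-102 + 121*(-1/104)) + 133)) = 1/(36 + ((-102 - 121/104) + 133)) = 1/(36 + (-10729/104 + 133)) = 1/(36 + 3103/104) = 1/(6847/104) = 104/6847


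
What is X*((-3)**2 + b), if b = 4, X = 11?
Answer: 143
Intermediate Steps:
X*((-3)**2 + b) = 11*((-3)**2 + 4) = 11*(9 + 4) = 11*13 = 143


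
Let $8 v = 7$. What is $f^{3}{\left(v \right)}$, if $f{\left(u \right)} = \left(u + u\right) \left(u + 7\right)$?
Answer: $\frac{85766121}{32768} \approx 2617.4$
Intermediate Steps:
$v = \frac{7}{8}$ ($v = \frac{1}{8} \cdot 7 = \frac{7}{8} \approx 0.875$)
$f{\left(u \right)} = 2 u \left(7 + u\right)$
$f^{3}{\left(v \right)} = \left(2 \cdot \frac{7}{8} \left(7 + \frac{7}{8}\right)\right)^{3} = \left(2 \cdot \frac{7}{8} \cdot \frac{63}{8}\right)^{3} = \left(\frac{441}{32}\right)^{3} = \frac{85766121}{32768}$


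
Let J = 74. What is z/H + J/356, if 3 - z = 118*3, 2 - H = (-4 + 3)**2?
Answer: -62441/178 ≈ -350.79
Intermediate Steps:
H = 1 (H = 2 - (-4 + 3)**2 = 2 - 1*(-1)**2 = 2 - 1*1 = 2 - 1 = 1)
z = -351 (z = 3 - 118*3 = 3 - 1*354 = 3 - 354 = -351)
z/H + J/356 = -351/1 + 74/356 = -351*1 + 74*(1/356) = -351 + 37/178 = -62441/178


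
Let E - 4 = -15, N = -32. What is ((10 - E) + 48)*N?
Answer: -2208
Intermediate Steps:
E = -11 (E = 4 - 15 = -11)
((10 - E) + 48)*N = ((10 - 1*(-11)) + 48)*(-32) = ((10 + 11) + 48)*(-32) = (21 + 48)*(-32) = 69*(-32) = -2208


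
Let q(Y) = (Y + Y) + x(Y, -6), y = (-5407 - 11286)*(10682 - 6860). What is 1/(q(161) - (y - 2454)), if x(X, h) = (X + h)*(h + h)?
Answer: 1/63801562 ≈ 1.5674e-8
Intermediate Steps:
y = -63800646 (y = -16693*3822 = -63800646)
x(X, h) = 2*h*(X + h) (x(X, h) = (X + h)*(2*h) = 2*h*(X + h))
q(Y) = 72 - 10*Y (q(Y) = (Y + Y) + 2*(-6)*(Y - 6) = 2*Y + 2*(-6)*(-6 + Y) = 2*Y + (72 - 12*Y) = 72 - 10*Y)
1/(q(161) - (y - 2454)) = 1/((72 - 10*161) - (-63800646 - 2454)) = 1/((72 - 1610) - 1*(-63803100)) = 1/(-1538 + 63803100) = 1/63801562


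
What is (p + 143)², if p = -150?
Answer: 49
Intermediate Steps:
(p + 143)² = (-150 + 143)² = (-7)² = 49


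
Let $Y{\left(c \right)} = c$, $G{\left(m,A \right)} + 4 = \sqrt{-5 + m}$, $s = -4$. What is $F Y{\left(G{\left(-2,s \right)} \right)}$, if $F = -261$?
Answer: $1044 - 261 i \sqrt{7} \approx 1044.0 - 690.54 i$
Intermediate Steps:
$G{\left(m,A \right)} = -4 + \sqrt{-5 + m}$
$F Y{\left(G{\left(-2,s \right)} \right)} = - 261 \left(-4 + \sqrt{-5 - 2}\right) = - 261 \left(-4 + \sqrt{-7}\right) = - 261 \left(-4 + i \sqrt{7}\right) = 1044 - 261 i \sqrt{7}$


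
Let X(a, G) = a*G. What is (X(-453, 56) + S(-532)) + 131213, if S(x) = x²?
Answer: 388869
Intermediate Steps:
X(a, G) = G*a
(X(-453, 56) + S(-532)) + 131213 = (56*(-453) + (-532)²) + 131213 = (-25368 + 283024) + 131213 = 257656 + 131213 = 388869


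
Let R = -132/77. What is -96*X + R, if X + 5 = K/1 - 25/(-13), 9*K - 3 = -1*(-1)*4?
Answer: 59788/273 ≈ 219.00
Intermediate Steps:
R = -12/7 (R = -132*1/77 = -12/7 ≈ -1.7143)
K = 7/9 (K = 1/3 + (-1*(-1)*4)/9 = 1/3 + (1*4)/9 = 1/3 + (1/9)*4 = 1/3 + 4/9 = 7/9 ≈ 0.77778)
X = -269/117 (X = -5 + ((7/9)/1 - 25/(-13)) = -5 + ((7/9)*1 - 25*(-1/13)) = -5 + (7/9 + 25/13) = -5 + 316/117 = -269/117 ≈ -2.2991)
-96*X + R = -96*(-269/117) - 12/7 = 8608/39 - 12/7 = 59788/273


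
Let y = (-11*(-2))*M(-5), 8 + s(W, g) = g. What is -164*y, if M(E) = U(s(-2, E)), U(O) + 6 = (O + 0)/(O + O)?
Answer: 19844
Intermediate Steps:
s(W, g) = -8 + g
U(O) = -11/2 (U(O) = -6 + (O + 0)/(O + O) = -6 + O/((2*O)) = -6 + O*(1/(2*O)) = -6 + ½ = -11/2)
M(E) = -11/2
y = -121 (y = -11*(-2)*(-11/2) = 22*(-11/2) = -121)
-164*y = -164*(-121) = -1*(-19844) = 19844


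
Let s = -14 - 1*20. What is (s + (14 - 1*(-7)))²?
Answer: 169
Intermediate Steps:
s = -34 (s = -14 - 20 = -34)
(s + (14 - 1*(-7)))² = (-34 + (14 - 1*(-7)))² = (-34 + (14 + 7))² = (-34 + 21)² = (-13)² = 169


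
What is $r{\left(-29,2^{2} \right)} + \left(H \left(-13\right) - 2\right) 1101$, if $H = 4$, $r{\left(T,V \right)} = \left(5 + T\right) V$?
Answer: $-59550$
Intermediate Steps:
$r{\left(T,V \right)} = V \left(5 + T\right)$
$r{\left(-29,2^{2} \right)} + \left(H \left(-13\right) - 2\right) 1101 = 2^{2} \left(5 - 29\right) + \left(4 \left(-13\right) - 2\right) 1101 = 4 \left(-24\right) + \left(-52 - 2\right) 1101 = -96 - 59454 = -59550$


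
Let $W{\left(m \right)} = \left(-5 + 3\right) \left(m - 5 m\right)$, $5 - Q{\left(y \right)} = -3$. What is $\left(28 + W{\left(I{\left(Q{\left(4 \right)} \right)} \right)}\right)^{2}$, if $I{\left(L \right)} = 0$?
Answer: $784$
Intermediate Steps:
$Q{\left(y \right)} = 8$ ($Q{\left(y \right)} = 5 - -3 = 5 + 3 = 8$)
$W{\left(m \right)} = 8 m$ ($W{\left(m \right)} = - 2 \left(- 4 m\right) = 8 m$)
$\left(28 + W{\left(I{\left(Q{\left(4 \right)} \right)} \right)}\right)^{2} = \left(28 + 8 \cdot 0\right)^{2} = \left(28 + 0\right)^{2} = 28^{2} = 784$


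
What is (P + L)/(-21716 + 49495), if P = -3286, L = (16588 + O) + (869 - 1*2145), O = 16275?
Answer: 28301/27779 ≈ 1.0188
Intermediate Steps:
L = 31587 (L = (16588 + 16275) + (869 - 1*2145) = 32863 + (869 - 2145) = 32863 - 1276 = 31587)
(P + L)/(-21716 + 49495) = (-3286 + 31587)/(-21716 + 49495) = 28301/27779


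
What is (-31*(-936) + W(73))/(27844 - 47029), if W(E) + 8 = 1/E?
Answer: -423517/280101 ≈ -1.5120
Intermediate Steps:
W(E) = -8 + 1/E
(-31*(-936) + W(73))/(27844 - 47029) = (-31*(-936) + (-8 + 1/73))/(27844 - 47029) = (29016 + (-8 + 1/73))/(-19185) = (29016 - 583/73)*(-1/19185) = (2117585/73)*(-1/19185) = -423517/280101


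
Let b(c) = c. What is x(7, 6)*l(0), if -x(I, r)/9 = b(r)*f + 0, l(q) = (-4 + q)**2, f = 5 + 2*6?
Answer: -14688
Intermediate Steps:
f = 17 (f = 5 + 12 = 17)
x(I, r) = -153*r (x(I, r) = -9*(r*17 + 0) = -9*(17*r + 0) = -153*r)
x(7, 6)*l(0) = (-153*6)*(-4 + 0)**2 = -918*(-4)**2 = -918*16 = -14688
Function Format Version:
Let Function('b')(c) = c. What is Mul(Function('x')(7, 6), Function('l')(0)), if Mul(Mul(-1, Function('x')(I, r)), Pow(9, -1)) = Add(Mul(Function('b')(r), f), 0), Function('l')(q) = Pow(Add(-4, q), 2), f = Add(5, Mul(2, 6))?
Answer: -14688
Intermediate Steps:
f = 17 (f = Add(5, 12) = 17)
Function('x')(I, r) = Mul(-153, r) (Function('x')(I, r) = Mul(-9, Add(Mul(r, 17), 0)) = Mul(-9, Add(Mul(17, r), 0)) = Mul(-9, Mul(17, r)) = Mul(-153, r))
Mul(Function('x')(7, 6), Function('l')(0)) = Mul(Mul(-153, 6), Pow(Add(-4, 0), 2)) = Mul(-918, Pow(-4, 2)) = Mul(-918, 16) = -14688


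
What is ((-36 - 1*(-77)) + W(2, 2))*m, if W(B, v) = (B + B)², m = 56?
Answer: 3192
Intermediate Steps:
W(B, v) = 4*B² (W(B, v) = (2*B)² = 4*B²)
((-36 - 1*(-77)) + W(2, 2))*m = ((-36 - 1*(-77)) + 4*2²)*56 = ((-36 + 77) + 4*4)*56 = (41 + 16)*56 = 57*56 = 3192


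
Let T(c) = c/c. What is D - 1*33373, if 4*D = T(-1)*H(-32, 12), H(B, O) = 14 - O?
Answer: -66745/2 ≈ -33373.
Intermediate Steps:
T(c) = 1
D = ½ (D = (1*(14 - 1*12))/4 = (1*(14 - 12))/4 = (1*2)/4 = (¼)*2 = ½ ≈ 0.50000)
D - 1*33373 = ½ - 1*33373 = ½ - 33373 = -66745/2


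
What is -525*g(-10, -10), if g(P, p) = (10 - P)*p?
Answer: 105000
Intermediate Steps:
g(P, p) = p*(10 - P)
-525*g(-10, -10) = -(-5250)*(10 - 1*(-10)) = -(-5250)*(10 + 10) = -(-5250)*20 = -525*(-200) = 105000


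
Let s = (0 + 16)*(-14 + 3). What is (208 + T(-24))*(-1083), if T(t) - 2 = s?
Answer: -36822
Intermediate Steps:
s = -176 (s = 16*(-11) = -176)
T(t) = -174 (T(t) = 2 - 176 = -174)
(208 + T(-24))*(-1083) = (208 - 174)*(-1083) = 34*(-1083) = -36822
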